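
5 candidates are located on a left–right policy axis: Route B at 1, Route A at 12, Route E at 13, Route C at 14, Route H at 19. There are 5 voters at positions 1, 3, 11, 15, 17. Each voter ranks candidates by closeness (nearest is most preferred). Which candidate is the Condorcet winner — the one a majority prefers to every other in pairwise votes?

Route A

With single-peaked preferences on a line, the Condorcet winner is the candidate closest to the median voter.
The median voter (position 11) is closest to Route A at 12.
Check: Route A vs Route C — voters closer to Route A: 3 of 5.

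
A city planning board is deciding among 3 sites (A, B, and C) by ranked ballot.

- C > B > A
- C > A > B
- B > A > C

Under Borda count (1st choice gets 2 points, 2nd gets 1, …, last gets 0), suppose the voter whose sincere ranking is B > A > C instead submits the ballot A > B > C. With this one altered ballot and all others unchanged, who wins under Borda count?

Borda totals with the altered ballot: A 3, B 2, C 4.
The winner is unchanged: still C.

C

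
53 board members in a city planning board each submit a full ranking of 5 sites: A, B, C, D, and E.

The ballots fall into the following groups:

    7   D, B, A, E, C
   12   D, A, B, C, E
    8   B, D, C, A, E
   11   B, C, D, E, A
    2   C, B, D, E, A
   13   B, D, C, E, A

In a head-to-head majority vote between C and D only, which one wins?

Ballots ranking C above D: 11+2 = 13.
Ballots ranking D above C: 7+12+8+13 = 40.
D wins the head-to-head, 40–13.

D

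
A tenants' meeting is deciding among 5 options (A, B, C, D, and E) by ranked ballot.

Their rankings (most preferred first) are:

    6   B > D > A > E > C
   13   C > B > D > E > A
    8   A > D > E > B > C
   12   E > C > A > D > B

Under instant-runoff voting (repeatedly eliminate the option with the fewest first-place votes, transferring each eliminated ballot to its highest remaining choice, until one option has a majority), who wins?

Round 1: C 13, E 12, A 8, B 6, D 0. D has the fewest and is eliminated.
Round 2: C 13, E 12, A 8, B 6. B has the fewest and is eliminated.
Round 3: A 14, C 13, E 12. E has the fewest and is eliminated.
Round 4: C 25, A 14. C has a majority.

C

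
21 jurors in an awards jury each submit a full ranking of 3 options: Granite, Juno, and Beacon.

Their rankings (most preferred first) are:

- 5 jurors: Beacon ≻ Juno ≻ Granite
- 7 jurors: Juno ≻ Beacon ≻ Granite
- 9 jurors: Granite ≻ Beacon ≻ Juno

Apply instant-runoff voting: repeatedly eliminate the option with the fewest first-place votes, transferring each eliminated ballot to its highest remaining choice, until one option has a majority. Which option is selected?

Juno

Round 1: Granite 9, Juno 7, Beacon 5. Beacon has the fewest and is eliminated.
Round 2: Juno 12, Granite 9. Juno has a majority.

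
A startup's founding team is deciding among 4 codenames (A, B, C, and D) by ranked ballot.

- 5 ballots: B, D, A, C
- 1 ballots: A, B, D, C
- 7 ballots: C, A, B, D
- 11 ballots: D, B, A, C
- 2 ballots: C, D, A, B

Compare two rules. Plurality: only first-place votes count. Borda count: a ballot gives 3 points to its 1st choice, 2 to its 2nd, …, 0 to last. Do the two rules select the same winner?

Plurality first-place counts: A 1, B 5, C 9, D 11 → D.
Borda totals: A 35, B 46, C 27, D 48 → D.
The two rules agree on D.

Yes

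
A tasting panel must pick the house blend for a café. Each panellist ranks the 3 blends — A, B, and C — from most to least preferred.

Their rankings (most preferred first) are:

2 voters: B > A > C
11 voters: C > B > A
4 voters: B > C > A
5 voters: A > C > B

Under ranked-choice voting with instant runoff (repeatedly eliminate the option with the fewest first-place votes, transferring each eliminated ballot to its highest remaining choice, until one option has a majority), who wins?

C

Round 1: C 11, B 6, A 5. A has the fewest and is eliminated.
Round 2: C 16, B 6. C has a majority.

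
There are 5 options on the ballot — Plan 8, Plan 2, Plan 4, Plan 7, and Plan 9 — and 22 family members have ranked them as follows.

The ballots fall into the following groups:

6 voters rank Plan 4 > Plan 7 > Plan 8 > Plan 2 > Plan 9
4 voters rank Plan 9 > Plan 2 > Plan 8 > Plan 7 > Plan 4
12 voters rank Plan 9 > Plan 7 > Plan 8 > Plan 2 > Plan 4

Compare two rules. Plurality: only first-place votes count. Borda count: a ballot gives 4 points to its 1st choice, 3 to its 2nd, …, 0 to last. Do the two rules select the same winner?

Yes

Plurality first-place counts: Plan 8 0, Plan 2 0, Plan 4 6, Plan 7 0, Plan 9 16 → Plan 9.
Borda totals: Plan 8 44, Plan 2 30, Plan 4 24, Plan 7 58, Plan 9 64 → Plan 9.
The two rules agree on Plan 9.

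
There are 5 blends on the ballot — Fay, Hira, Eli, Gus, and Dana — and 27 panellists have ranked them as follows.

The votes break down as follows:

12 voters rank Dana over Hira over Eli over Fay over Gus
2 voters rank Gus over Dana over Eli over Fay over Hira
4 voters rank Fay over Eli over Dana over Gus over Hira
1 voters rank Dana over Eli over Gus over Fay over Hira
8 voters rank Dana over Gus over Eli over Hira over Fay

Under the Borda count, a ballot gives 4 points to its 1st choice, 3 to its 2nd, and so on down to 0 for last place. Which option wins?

Dana

Borda scores:
  Fay: 12·1 + 2·1 + 4·4 + 1 + 8·0 = 31
  Hira: 12·3 + 2·0 + 4·0 + 0 + 8·1 = 44
  Eli: 12·2 + 2·2 + 4·3 + 3 + 8·2 = 59
  Gus: 12·0 + 2·4 + 4·1 + 2 + 8·3 = 38
  Dana: 12·4 + 2·3 + 4·2 + 4 + 8·4 = 98
Dana has the highest total.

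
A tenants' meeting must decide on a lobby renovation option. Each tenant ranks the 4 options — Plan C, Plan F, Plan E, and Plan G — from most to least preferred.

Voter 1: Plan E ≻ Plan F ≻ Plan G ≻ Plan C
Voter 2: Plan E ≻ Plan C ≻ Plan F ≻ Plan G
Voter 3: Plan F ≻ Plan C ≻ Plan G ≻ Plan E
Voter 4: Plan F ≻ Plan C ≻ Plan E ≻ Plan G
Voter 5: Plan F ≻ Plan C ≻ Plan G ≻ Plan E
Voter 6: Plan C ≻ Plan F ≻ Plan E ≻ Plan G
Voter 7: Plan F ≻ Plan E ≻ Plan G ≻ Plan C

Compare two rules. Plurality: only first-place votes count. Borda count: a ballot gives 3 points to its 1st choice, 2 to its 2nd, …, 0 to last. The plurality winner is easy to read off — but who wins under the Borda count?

Plan F

Plurality first-place counts: Plan C 1, Plan F 4, Plan E 2, Plan G 0 → Plan F.
Borda totals: Plan C 11, Plan F 17, Plan E 10, Plan G 4 → Plan F.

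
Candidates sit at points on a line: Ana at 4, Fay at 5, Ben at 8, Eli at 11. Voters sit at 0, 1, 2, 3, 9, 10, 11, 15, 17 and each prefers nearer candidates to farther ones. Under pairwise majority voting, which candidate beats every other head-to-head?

With single-peaked preferences on a line, the Condorcet winner is the candidate closest to the median voter.
The median voter (position 9) is closest to Ben at 8.
Check: Ben vs Ana — voters closer to Ben: 5 of 9.

Ben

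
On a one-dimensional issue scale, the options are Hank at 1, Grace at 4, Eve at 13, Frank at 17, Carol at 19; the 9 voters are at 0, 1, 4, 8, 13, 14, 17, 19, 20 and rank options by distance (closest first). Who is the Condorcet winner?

Eve

With single-peaked preferences on a line, the Condorcet winner is the candidate closest to the median voter.
The median voter (position 13) is closest to Eve at 13.
Check: Eve vs Hank — voters closer to Eve: 6 of 9.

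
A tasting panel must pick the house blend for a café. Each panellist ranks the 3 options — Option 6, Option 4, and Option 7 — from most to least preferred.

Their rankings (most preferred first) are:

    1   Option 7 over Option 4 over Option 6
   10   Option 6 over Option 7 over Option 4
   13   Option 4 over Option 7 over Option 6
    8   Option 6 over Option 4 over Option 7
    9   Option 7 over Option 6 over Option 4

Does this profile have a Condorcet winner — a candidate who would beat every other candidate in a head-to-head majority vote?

Head-to-head results (41 voters total):
Option 6 vs Option 4: Option 6 wins 27–14.
Option 6 vs Option 7: Option 7 wins 23–18.
Option 4 vs Option 7: Option 4 wins 21–20.
No candidate beats all others: Option 6 beats Option 4 beats Option 7 beats Option 6, a majority cycle.

No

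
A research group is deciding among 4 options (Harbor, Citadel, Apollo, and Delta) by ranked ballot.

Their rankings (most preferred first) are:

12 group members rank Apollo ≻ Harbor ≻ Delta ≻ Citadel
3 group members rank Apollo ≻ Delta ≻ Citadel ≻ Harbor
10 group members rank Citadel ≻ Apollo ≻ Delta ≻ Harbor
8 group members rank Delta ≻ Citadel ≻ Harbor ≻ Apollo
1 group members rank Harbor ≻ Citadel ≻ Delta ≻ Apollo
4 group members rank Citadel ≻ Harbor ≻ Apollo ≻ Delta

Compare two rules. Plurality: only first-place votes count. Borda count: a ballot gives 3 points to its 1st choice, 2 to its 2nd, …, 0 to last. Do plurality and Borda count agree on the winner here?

Yes

Plurality first-place counts: Harbor 1, Citadel 14, Apollo 15, Delta 8 → Apollo.
Borda totals: Harbor 43, Citadel 63, Apollo 69, Delta 53 → Apollo.
The two rules agree on Apollo.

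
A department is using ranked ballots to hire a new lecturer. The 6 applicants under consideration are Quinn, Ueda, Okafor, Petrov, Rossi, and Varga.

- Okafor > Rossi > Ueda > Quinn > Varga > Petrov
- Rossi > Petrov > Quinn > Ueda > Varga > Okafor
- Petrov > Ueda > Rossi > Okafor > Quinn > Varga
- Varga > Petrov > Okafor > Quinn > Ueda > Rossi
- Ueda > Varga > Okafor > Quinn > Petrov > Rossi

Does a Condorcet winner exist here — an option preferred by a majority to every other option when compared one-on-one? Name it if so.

No Condorcet winner

Head-to-head results (5 voters total):
Quinn vs Ueda: Ueda wins 3–2.
Quinn vs Okafor: Okafor wins 4–1.
Quinn vs Petrov: Petrov wins 3–2.
Quinn vs Rossi: Rossi wins 3–2.
Quinn vs Varga: Quinn wins 3–2.
Ueda vs Okafor: Ueda wins 3–2.
Ueda vs Petrov: Petrov wins 3–2.
Ueda vs Rossi: Ueda wins 3–2.
Ueda vs Varga: Ueda wins 4–1.
Okafor vs Petrov: Petrov wins 3–2.
Okafor vs Rossi: Okafor wins 3–2.
Okafor vs Varga: Varga wins 3–2.
Petrov vs Rossi: Petrov wins 3–2.
Petrov vs Varga: Varga wins 3–2.
Rossi vs Varga: Rossi wins 3–2.
No candidate beats all others: Quinn beats Varga beats Okafor beats Quinn, a majority cycle.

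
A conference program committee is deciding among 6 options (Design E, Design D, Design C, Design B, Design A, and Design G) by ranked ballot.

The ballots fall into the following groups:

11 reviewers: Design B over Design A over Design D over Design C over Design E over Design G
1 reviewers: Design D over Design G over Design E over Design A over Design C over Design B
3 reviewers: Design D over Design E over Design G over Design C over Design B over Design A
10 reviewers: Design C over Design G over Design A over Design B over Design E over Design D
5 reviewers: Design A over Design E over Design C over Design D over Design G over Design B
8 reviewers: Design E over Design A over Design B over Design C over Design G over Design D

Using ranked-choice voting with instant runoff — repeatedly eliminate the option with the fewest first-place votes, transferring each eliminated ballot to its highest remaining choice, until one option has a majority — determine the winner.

Round 1: Design B 11, Design C 10, Design E 8, Design A 5, Design D 4, Design G 0. Design G has the fewest and is eliminated.
Round 2: Design B 11, Design C 10, Design E 8, Design A 5, Design D 4. Design D has the fewest and is eliminated.
Round 3: Design E 12, Design B 11, Design C 10, Design A 5. Design A has the fewest and is eliminated.
Round 4: Design E 17, Design B 11, Design C 10. Design C has the fewest and is eliminated.
Round 5: Design B 21, Design E 17. Design B has a majority.

Design B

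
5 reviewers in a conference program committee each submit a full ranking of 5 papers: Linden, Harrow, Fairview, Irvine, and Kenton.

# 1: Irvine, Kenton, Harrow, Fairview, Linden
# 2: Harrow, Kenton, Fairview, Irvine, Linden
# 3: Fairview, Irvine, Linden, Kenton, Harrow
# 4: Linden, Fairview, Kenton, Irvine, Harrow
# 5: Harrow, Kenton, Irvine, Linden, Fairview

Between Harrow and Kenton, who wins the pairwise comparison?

Kenton

Ballots ranking Harrow above Kenton: 2.
Ballots ranking Kenton above Harrow: 3.
Kenton wins the head-to-head, 3–2.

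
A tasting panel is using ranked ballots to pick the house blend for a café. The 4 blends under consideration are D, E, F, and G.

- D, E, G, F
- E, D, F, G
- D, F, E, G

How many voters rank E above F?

Ballots ranking E above F: 2.
Ballots ranking F above E: 1.
So 2 of 3 voters prefer E to F.

2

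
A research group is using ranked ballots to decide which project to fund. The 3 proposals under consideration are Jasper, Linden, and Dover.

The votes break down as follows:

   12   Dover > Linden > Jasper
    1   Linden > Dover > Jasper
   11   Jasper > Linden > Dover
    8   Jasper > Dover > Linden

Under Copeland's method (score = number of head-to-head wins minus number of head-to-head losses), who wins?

Jasper

Pairwise results:
  Jasper vs Linden: Jasper wins 19–13.
  Jasper vs Dover: Jasper wins 19–13.
  Linden vs Dover: Dover wins 20–12.
Copeland scores (wins − losses):
  Jasper: 2 − 0 = 2
  Linden: 0 − 2 = -2
  Dover: 1 − 1 = 0
Jasper has the best Copeland score.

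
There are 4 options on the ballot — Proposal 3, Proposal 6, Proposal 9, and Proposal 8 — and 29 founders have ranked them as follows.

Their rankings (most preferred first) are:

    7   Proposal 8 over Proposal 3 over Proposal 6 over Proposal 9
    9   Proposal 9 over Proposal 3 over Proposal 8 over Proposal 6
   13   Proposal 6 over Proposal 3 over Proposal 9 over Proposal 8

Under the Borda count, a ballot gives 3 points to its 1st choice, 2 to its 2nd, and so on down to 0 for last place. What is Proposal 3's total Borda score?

Borda scores:
  Proposal 3: 7·2 + 9·2 + 13·2 = 58
  Proposal 6: 7·1 + 9·0 + 13·3 = 46
  Proposal 9: 7·0 + 9·3 + 13·1 = 40
  Proposal 8: 7·3 + 9·1 + 13·0 = 30

58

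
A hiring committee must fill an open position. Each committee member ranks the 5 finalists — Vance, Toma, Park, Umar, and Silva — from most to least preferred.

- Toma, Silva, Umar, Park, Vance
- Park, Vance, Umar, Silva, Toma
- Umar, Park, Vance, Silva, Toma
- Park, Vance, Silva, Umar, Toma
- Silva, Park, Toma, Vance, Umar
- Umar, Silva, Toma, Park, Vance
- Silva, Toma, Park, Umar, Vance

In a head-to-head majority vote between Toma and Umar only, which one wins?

Ballots ranking Toma above Umar: 3.
Ballots ranking Umar above Toma: 4.
Umar wins the head-to-head, 4–3.

Umar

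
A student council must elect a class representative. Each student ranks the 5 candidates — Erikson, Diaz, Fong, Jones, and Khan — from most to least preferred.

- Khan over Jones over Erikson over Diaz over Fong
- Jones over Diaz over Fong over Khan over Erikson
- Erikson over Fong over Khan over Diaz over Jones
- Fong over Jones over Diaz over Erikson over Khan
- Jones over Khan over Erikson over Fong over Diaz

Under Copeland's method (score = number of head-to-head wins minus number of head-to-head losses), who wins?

Pairwise results:
  Erikson vs Diaz: Erikson wins 3–2.
  Erikson vs Fong: Erikson wins 3–2.
  Erikson vs Jones: Jones wins 4–1.
  Erikson vs Khan: Khan wins 3–2.
  Diaz vs Fong: Fong wins 3–2.
  Diaz vs Jones: Jones wins 4–1.
  Diaz vs Khan: Khan wins 3–2.
  Fong vs Jones: Jones wins 3–2.
  Fong vs Khan: Fong wins 3–2.
  Jones vs Khan: Jones wins 3–2.
Copeland scores (wins − losses):
  Erikson: 2 − 2 = 0
  Diaz: 0 − 4 = -4
  Fong: 2 − 2 = 0
  Jones: 4 − 0 = 4
  Khan: 2 − 2 = 0
Jones has the best Copeland score.

Jones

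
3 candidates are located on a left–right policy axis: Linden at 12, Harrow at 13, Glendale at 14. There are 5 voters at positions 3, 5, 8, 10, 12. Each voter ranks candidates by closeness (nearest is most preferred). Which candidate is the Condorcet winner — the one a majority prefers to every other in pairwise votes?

Linden

With single-peaked preferences on a line, the Condorcet winner is the candidate closest to the median voter.
The median voter (position 8) is closest to Linden at 12.
Check: Linden vs Glendale — voters closer to Linden: 5 of 5.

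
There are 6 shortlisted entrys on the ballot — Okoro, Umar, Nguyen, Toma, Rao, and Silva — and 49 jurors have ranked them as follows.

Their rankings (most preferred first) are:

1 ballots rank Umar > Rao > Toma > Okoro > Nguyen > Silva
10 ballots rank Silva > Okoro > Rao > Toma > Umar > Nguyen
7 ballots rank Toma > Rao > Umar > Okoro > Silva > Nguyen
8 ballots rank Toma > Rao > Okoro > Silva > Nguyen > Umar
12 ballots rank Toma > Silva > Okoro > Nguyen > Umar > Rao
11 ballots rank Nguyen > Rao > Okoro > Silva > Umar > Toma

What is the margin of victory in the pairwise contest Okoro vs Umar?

Ballots ranking Okoro above Umar: 10+8+12+11 = 41.
Ballots ranking Umar above Okoro: 1+7 = 8.
Okoro wins 41–8, a margin of 33.

33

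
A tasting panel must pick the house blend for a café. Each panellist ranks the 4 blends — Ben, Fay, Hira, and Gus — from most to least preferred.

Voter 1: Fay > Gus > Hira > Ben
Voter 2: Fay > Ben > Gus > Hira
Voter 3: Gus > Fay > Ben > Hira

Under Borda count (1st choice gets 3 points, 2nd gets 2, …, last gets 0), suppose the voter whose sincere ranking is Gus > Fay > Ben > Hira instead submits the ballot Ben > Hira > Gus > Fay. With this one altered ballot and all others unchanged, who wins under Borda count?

Fay

Borda totals with the altered ballot: Ben 5, Fay 6, Hira 3, Gus 4.
The winner is unchanged: still Fay.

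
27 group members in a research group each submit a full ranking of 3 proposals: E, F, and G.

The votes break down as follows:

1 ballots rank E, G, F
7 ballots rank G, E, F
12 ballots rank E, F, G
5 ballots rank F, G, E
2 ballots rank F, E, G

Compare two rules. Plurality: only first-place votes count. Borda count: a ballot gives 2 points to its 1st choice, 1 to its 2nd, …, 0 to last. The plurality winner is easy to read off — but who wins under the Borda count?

Plurality first-place counts: E 13, F 7, G 7 → E.
Borda totals: E 35, F 26, G 20 → E.

E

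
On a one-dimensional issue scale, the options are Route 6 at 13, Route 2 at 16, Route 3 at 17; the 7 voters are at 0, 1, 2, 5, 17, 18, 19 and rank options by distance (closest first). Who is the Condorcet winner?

With single-peaked preferences on a line, the Condorcet winner is the candidate closest to the median voter.
The median voter (position 5) is closest to Route 6 at 13.
Check: Route 6 vs Route 2 — voters closer to Route 6: 4 of 7.

Route 6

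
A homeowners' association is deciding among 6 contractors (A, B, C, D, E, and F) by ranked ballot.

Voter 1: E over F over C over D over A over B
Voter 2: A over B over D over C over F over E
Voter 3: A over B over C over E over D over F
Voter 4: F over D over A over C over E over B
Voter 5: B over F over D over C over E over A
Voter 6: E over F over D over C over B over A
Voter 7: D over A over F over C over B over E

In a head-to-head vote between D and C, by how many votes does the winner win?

3

Ballots ranking D above C: 5.
Ballots ranking C above D: 2.
D wins 5–2, a margin of 3.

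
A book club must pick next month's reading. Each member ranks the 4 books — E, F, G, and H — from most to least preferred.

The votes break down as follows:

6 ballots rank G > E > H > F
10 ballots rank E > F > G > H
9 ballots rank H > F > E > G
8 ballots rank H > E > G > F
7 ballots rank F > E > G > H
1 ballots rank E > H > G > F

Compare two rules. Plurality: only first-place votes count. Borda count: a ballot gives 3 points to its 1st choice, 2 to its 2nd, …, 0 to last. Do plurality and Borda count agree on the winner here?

No

Plurality first-place counts: E 11, F 7, G 6, H 17 → H.
Borda totals: E 84, F 59, G 44, H 59 → E.
The two rules disagree: plurality picks H, Borda picks E.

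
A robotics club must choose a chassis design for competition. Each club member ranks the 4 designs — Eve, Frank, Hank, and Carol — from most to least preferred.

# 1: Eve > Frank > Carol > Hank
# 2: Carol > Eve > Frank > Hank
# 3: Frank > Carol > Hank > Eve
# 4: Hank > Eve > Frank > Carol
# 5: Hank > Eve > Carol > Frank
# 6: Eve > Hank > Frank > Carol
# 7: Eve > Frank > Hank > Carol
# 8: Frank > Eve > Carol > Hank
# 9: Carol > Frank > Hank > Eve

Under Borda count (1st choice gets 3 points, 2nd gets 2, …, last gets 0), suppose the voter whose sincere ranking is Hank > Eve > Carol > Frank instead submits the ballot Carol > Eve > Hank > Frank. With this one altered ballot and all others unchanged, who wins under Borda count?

Borda totals with the altered ballot: Eve 17, Frank 15, Hank 9, Carol 13.
The winner is unchanged: still Eve.

Eve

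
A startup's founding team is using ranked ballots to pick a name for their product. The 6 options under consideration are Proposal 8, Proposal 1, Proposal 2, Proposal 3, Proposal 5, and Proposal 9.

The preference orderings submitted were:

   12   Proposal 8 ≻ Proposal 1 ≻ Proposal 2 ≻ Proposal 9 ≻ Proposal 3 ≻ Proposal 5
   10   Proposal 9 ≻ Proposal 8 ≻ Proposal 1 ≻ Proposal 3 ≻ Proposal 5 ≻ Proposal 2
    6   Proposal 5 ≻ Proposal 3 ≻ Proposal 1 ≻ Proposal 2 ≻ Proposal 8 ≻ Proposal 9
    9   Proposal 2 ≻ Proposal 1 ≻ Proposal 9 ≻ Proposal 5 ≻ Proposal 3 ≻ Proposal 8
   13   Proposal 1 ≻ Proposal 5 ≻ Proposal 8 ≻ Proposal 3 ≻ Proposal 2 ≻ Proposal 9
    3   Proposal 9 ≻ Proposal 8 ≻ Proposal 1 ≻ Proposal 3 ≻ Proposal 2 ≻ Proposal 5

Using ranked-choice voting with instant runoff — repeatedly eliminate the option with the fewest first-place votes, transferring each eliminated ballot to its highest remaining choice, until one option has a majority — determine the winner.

Round 1: Proposal 1 13, Proposal 9 13, Proposal 8 12, Proposal 2 9, Proposal 5 6, Proposal 3 0. Proposal 3 has the fewest and is eliminated.
Round 2: Proposal 1 13, Proposal 9 13, Proposal 8 12, Proposal 2 9, Proposal 5 6. Proposal 5 has the fewest and is eliminated.
Round 3: Proposal 1 19, Proposal 9 13, Proposal 8 12, Proposal 2 9. Proposal 2 has the fewest and is eliminated.
Round 4: Proposal 1 28, Proposal 9 13, Proposal 8 12. Proposal 1 has a majority.

Proposal 1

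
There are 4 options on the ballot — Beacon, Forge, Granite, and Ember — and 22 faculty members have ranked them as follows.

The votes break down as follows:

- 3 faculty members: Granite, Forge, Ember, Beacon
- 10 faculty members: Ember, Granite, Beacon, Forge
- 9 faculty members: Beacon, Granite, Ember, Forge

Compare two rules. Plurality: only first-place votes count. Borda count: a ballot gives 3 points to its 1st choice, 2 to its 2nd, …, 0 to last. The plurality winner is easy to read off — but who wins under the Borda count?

Granite

Plurality first-place counts: Beacon 9, Forge 0, Granite 3, Ember 10 → Ember.
Borda totals: Beacon 37, Forge 6, Granite 47, Ember 42 → Granite.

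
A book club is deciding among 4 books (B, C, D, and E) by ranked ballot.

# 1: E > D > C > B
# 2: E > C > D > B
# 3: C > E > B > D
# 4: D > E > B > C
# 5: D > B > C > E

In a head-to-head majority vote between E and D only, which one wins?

Ballots ranking E above D: 3.
Ballots ranking D above E: 2.
E wins the head-to-head, 3–2.

E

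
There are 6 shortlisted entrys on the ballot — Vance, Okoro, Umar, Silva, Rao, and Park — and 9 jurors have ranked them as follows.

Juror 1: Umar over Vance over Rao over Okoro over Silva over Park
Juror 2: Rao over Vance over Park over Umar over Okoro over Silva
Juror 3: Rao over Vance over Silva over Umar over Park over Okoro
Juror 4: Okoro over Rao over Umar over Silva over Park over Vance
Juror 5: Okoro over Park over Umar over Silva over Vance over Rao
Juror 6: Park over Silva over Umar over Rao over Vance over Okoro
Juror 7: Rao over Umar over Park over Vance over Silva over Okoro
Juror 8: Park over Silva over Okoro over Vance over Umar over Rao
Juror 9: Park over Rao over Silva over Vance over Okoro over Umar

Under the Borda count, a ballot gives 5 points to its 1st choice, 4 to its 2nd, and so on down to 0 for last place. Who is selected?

Rao

Borda scores:
  Vance: 4 + 4 + 4 + 0 + 1 + 1 + 2 + 2 + 2 = 20
  Okoro: 2 + 1 + 0 + 5 + 5 + 0 + 0 + 3 + 1 = 17
  Umar: 5 + 2 + 2 + 3 + 3 + 3 + 4 + 1 + 0 = 23
  Silva: 1 + 0 + 3 + 2 + 2 + 4 + 1 + 4 + 3 = 20
  Rao: 3 + 5 + 5 + 4 + 0 + 2 + 5 + 0 + 4 = 28
  Park: 0 + 3 + 1 + 1 + 4 + 5 + 3 + 5 + 5 = 27
Rao has the highest total.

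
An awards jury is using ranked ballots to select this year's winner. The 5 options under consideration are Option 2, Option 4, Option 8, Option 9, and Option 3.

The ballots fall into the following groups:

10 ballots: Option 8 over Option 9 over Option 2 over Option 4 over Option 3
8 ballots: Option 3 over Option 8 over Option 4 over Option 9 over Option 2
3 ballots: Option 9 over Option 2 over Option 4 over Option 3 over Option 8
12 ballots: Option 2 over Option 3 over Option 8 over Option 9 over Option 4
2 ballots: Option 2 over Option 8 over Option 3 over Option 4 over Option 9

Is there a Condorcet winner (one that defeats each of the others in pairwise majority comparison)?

No

Head-to-head results (35 voters total):
Option 2 vs Option 4: Option 2 wins 27–8.
Option 2 vs Option 8: Option 8 wins 18–17.
Option 2 vs Option 9: Option 9 wins 21–14.
Option 2 vs Option 3: Option 2 wins 27–8.
Option 4 vs Option 8: Option 8 wins 32–3.
Option 4 vs Option 9: Option 9 wins 25–10.
Option 4 vs Option 3: Option 3 wins 22–13.
Option 8 vs Option 9: Option 8 wins 32–3.
Option 8 vs Option 3: Option 3 wins 23–12.
Option 9 vs Option 3: Option 3 wins 22–13.
No candidate beats all others: Option 2 beats Option 3 beats Option 8 beats Option 2, a majority cycle.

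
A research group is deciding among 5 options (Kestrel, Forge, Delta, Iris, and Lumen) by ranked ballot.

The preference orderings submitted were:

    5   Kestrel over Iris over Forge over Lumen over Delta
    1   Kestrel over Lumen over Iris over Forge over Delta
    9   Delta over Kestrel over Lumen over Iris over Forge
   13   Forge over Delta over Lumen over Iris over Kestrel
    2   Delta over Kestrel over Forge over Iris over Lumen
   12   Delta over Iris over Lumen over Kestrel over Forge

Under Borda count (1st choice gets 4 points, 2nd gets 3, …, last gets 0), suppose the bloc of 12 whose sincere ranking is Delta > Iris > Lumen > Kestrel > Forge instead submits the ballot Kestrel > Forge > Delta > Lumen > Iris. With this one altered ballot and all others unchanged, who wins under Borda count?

Borda totals with the altered ballot: Kestrel 105, Forge 103, Delta 107, Iris 41, Lumen 64.
The winner is unchanged: still Delta.

Delta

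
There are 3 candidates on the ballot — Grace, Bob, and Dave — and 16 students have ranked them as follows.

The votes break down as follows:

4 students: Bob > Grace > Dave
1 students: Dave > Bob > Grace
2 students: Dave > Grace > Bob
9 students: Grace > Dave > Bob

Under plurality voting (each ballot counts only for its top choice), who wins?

Grace

First-place vote totals:
  Grace: 9
  Bob: 4
  Dave: 3
Grace has the most first-place votes.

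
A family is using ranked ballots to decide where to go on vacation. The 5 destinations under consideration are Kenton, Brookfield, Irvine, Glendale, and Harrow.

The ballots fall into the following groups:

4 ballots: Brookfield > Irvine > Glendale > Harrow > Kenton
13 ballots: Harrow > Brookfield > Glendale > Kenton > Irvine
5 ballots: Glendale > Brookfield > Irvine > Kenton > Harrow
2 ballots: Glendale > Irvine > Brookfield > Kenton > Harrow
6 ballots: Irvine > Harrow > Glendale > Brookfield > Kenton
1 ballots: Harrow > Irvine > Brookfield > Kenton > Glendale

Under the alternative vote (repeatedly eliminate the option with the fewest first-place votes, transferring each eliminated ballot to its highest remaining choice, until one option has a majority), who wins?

Round 1: Harrow 14, Glendale 7, Irvine 6, Brookfield 4, Kenton 0. Kenton has the fewest and is eliminated.
Round 2: Harrow 14, Glendale 7, Irvine 6, Brookfield 4. Brookfield has the fewest and is eliminated.
Round 3: Harrow 14, Irvine 10, Glendale 7. Glendale has the fewest and is eliminated.
Round 4: Irvine 17, Harrow 14. Irvine has a majority.

Irvine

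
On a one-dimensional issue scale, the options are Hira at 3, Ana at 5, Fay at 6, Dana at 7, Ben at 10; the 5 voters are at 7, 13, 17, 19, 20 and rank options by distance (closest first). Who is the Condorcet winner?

With single-peaked preferences on a line, the Condorcet winner is the candidate closest to the median voter.
The median voter (position 17) is closest to Ben at 10.
Check: Ben vs Fay — voters closer to Ben: 4 of 5.

Ben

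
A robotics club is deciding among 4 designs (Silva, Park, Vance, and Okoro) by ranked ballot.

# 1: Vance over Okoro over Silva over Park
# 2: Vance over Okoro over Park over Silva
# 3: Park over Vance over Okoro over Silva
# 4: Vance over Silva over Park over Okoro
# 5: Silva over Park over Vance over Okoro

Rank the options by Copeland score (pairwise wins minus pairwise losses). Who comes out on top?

Pairwise results:
  Silva vs Park: Silva wins 3–2.
  Silva vs Vance: Vance wins 4–1.
  Silva vs Okoro: Okoro wins 3–2.
  Park vs Vance: Vance wins 3–2.
  Park vs Okoro: Park wins 3–2.
  Vance vs Okoro: Vance wins 5–0.
Copeland scores (wins − losses):
  Silva: 1 − 2 = -1
  Park: 1 − 2 = -1
  Vance: 3 − 0 = 3
  Okoro: 1 − 2 = -1
Vance has the best Copeland score.

Vance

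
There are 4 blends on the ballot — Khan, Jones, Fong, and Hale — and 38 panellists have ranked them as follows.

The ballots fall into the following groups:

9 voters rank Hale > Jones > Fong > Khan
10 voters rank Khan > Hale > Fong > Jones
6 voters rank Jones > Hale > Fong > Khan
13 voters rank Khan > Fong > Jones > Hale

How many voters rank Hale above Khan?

15

Ballots ranking Hale above Khan: 9+6 = 15.
Ballots ranking Khan above Hale: 10+13 = 23.
So 15 of 38 voters prefer Hale to Khan.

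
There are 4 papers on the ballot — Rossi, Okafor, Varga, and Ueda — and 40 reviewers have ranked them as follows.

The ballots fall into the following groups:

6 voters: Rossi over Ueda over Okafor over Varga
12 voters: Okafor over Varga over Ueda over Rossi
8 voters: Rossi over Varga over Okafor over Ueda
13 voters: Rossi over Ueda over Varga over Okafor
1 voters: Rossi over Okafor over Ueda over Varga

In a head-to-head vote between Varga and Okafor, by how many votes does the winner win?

Ballots ranking Varga above Okafor: 8+13 = 21.
Ballots ranking Okafor above Varga: 6+12+1 = 19.
Varga wins 21–19, a margin of 2.

2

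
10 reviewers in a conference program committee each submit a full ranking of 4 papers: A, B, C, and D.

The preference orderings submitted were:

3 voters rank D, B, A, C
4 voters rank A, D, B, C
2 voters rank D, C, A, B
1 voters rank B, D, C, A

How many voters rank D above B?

Ballots ranking D above B: 3+4+2 = 9.
Ballots ranking B above D: 1.
So 9 of 10 voters prefer D to B.

9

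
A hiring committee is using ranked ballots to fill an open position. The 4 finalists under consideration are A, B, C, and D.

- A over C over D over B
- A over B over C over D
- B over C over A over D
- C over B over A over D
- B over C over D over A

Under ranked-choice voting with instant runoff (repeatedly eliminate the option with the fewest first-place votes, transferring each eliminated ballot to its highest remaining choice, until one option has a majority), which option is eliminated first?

D

Round 1: A 2, B 2, C 1, D 0. D has the fewest and is eliminated.
Round 2: A 2, B 2, C 1. C has the fewest and is eliminated.
Round 3: B 3, A 2. B has a majority.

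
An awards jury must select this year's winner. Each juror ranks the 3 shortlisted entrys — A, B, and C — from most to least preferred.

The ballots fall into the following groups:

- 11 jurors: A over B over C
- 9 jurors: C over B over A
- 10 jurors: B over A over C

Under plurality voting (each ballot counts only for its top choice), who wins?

First-place vote totals:
  A: 11
  B: 10
  C: 9
A has the most first-place votes.

A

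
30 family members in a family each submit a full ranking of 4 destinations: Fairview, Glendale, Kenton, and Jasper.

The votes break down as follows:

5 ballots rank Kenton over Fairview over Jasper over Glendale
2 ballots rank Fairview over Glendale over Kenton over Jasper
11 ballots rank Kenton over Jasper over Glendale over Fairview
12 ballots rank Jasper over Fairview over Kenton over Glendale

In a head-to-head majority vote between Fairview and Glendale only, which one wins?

Ballots ranking Fairview above Glendale: 5+2+12 = 19.
Ballots ranking Glendale above Fairview: 11.
Fairview wins the head-to-head, 19–11.

Fairview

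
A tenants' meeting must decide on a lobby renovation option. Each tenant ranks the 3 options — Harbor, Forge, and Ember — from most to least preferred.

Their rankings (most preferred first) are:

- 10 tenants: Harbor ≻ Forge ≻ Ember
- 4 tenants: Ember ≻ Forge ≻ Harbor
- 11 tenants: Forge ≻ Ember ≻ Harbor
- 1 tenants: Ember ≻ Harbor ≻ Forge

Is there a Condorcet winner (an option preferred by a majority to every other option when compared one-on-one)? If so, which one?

Forge

Head-to-head results (26 voters total):
Harbor vs Forge: Forge wins 15–11.
Harbor vs Ember: Ember wins 16–10.
Forge vs Ember: Forge wins 21–5.
Forge beats each rival — Harbor (15–11), Ember (21–5) — so Forge is the Condorcet winner.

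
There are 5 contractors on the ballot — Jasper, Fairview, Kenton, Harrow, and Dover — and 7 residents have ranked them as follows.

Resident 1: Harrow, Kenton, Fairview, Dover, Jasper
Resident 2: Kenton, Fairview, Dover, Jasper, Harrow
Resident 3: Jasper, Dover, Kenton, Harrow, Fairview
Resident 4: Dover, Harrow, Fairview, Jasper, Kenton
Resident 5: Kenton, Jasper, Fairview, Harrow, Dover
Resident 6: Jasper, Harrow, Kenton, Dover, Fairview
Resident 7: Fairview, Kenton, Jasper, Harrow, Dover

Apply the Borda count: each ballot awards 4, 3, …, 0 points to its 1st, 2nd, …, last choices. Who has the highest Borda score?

Kenton

Borda scores:
  Jasper: 0 + 1 + 4 + 1 + 3 + 4 + 2 = 15
  Fairview: 2 + 3 + 0 + 2 + 2 + 0 + 4 = 13
  Kenton: 3 + 4 + 2 + 0 + 4 + 2 + 3 = 18
  Harrow: 4 + 0 + 1 + 3 + 1 + 3 + 1 = 13
  Dover: 1 + 2 + 3 + 4 + 0 + 1 + 0 = 11
Kenton has the highest total.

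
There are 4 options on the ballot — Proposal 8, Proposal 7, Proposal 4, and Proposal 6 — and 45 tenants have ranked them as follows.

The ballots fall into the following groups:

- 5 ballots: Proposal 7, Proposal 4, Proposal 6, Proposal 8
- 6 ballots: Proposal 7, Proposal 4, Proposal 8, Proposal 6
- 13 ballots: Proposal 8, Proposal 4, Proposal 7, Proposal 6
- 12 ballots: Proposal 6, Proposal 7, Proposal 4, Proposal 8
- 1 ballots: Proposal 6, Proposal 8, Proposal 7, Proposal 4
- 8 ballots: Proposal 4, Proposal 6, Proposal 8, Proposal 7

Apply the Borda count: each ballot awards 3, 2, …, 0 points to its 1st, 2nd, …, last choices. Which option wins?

Proposal 4

Borda scores:
  Proposal 8: 5·0 + 6·1 + 13·3 + 12·0 + 2 + 8·1 = 55
  Proposal 7: 5·3 + 6·3 + 13·1 + 12·2 + 1 + 8·0 = 71
  Proposal 4: 5·2 + 6·2 + 13·2 + 12·1 + 0 + 8·3 = 84
  Proposal 6: 5·1 + 6·0 + 13·0 + 12·3 + 3 + 8·2 = 60
Proposal 4 has the highest total.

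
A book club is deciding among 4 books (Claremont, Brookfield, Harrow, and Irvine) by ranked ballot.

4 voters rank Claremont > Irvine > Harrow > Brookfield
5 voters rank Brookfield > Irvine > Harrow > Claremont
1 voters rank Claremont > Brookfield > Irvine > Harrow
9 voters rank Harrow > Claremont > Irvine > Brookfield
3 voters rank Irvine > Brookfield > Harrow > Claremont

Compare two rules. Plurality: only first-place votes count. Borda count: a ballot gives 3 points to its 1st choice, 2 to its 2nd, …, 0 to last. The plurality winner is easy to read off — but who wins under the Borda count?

Harrow

Plurality first-place counts: Claremont 5, Brookfield 5, Harrow 9, Irvine 3 → Harrow.
Borda totals: Claremont 33, Brookfield 23, Harrow 39, Irvine 37 → Harrow.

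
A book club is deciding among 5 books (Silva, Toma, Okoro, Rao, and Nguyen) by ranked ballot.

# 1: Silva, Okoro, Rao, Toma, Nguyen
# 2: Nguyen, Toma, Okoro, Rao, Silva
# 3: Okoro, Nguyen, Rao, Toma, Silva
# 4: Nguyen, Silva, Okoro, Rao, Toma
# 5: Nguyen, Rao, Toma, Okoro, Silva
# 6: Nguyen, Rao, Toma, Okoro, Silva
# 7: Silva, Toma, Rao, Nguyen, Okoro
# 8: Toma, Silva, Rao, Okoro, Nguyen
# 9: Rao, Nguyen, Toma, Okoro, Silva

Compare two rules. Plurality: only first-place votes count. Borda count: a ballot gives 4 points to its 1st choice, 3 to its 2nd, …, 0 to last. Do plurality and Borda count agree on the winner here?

Plurality first-place counts: Silva 2, Toma 1, Okoro 1, Rao 1, Nguyen 4 → Nguyen.
Borda totals: Silva 14, Toma 18, Okoro 15, Rao 20, Nguyen 23 → Nguyen.
The two rules agree on Nguyen.

Yes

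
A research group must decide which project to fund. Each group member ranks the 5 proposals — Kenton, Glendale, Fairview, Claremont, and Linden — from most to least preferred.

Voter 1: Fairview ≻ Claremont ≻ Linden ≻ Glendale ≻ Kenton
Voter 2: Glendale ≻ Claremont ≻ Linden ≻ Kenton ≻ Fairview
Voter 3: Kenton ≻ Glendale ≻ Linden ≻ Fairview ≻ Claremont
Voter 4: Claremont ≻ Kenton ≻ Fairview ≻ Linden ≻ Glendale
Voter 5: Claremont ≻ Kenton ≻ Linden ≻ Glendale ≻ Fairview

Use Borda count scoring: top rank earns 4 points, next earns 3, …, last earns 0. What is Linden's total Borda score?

9

Borda scores:
  Kenton: 0 + 1 + 4 + 3 + 3 = 11
  Glendale: 1 + 4 + 3 + 0 + 1 = 9
  Fairview: 4 + 0 + 1 + 2 + 0 = 7
  Claremont: 3 + 3 + 0 + 4 + 4 = 14
  Linden: 2 + 2 + 2 + 1 + 2 = 9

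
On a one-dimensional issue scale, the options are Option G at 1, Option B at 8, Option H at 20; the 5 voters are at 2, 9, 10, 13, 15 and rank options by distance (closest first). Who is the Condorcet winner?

Option B

With single-peaked preferences on a line, the Condorcet winner is the candidate closest to the median voter.
The median voter (position 10) is closest to Option B at 8.
Check: Option B vs Option H — voters closer to Option B: 4 of 5.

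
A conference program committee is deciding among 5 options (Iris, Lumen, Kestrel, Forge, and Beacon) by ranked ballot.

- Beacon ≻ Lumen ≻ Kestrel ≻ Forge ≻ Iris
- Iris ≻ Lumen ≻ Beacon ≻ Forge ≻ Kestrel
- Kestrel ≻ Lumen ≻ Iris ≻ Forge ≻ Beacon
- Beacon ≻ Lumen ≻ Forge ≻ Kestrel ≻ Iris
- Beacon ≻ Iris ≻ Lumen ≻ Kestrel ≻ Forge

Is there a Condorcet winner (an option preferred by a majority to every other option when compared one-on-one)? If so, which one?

Beacon

Head-to-head results (5 voters total):
Iris vs Lumen: Lumen wins 3–2.
Iris vs Kestrel: Kestrel wins 3–2.
Iris vs Forge: Iris wins 3–2.
Iris vs Beacon: Beacon wins 3–2.
Lumen vs Kestrel: Lumen wins 4–1.
Lumen vs Forge: Lumen wins 5–0.
Lumen vs Beacon: Beacon wins 3–2.
Kestrel vs Forge: Kestrel wins 3–2.
Kestrel vs Beacon: Beacon wins 4–1.
Forge vs Beacon: Beacon wins 4–1.
Beacon beats each rival — Iris (3–2), Lumen (3–2), Kestrel (4–1), Forge (4–1) — so Beacon is the Condorcet winner.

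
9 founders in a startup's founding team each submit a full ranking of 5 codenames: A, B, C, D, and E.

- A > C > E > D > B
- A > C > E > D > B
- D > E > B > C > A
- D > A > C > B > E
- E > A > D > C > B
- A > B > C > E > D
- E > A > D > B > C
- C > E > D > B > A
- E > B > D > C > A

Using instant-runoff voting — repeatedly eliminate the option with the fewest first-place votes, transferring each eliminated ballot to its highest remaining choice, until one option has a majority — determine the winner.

E

Round 1: A 3, E 3, D 2, C 1, B 0. B has the fewest and is eliminated.
Round 2: A 3, E 3, D 2, C 1. C has the fewest and is eliminated.
Round 3: E 4, A 3, D 2. D has the fewest and is eliminated.
Round 4: E 5, A 4. E has a majority.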